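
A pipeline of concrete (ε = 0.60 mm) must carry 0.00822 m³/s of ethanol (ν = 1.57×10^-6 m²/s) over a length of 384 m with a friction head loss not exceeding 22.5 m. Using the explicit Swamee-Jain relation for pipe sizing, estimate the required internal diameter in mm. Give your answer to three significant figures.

Swamee-Jain (Type III): D = 0.66·[ε^1.25·(LQ²/(gh_f))^4.75 + ν·Q^9.4·(L/(gh_f))^5.2]^0.04
LQ²/(gh_f) = 1.176×10^-4; L/(gh_f) = 1.740
Term 1 = ε^1.25·(…)^4.75 = 2.02×10^-23; Term 2 = ν·Q^9.4·(…)^5.2 = 7.02×10^-25
D = 0.66·(2.02×10^-23 + 7.02×10^-25)^0.04 = 0.08173 m = 81.7 mm
Check: V = 1.57 m/s, Re = 8.16×10^4, f = 0.03541, h_f = 20.8 m ≈ 22.5 m ✓

D ≈ 81.7 mm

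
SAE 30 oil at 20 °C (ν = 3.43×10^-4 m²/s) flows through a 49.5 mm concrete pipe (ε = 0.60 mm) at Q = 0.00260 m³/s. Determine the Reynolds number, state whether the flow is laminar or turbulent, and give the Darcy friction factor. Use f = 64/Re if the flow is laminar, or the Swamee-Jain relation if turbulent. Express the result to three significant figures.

V = 4Q/(πD²) = 1.351 m/s
Re = VD/ν = 1.351·0.0495/3.43×10^-4 = 195
Re < 2300 → laminar → f = 64/Re = 0.3282

Re ≈ 195; laminar; f = 64/Re ≈ 0.328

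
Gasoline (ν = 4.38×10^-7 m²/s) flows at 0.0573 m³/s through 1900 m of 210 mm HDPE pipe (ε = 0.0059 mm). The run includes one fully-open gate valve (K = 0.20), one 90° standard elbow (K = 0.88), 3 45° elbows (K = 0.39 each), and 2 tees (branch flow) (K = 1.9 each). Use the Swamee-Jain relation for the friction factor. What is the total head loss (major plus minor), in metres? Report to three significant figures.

H_L ≈ 16.8 m

V = 4Q/(πD²) = 1.654 m/s; V²/2g = 0.1395 m
Re = 7.93×10^5, ε/D = 2.81×10^-5 → f = 0.01264 (Swamee-Jain)
Major: h_f = f(L/D)·V²/2g = 0.01264·9048·0.1395 = 15.96 m
Minor: ΣK = 6.05; h_m = ΣK·V²/2g = 0.8439 m
Total H_L = 15.96 + 0.8439 = 16.80 m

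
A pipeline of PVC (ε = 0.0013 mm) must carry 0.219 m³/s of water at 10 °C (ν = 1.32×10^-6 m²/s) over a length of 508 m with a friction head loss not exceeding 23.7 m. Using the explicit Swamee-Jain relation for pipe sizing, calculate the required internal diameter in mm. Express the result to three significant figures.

D ≈ 255 mm

Swamee-Jain (Type III): D = 0.66·[ε^1.25·(LQ²/(gh_f))^4.75 + ν·Q^9.4·(L/(gh_f))^5.2]^0.04
LQ²/(gh_f) = 0.1048; L/(gh_f) = 2.185
Term 1 = ε^1.25·(…)^4.75 = 9.75×10^-13; Term 2 = ν·Q^9.4·(…)^5.2 = 4.85×10^-11
D = 0.66·(9.75×10^-13 + 4.85×10^-11)^0.04 = 0.2555 m = 255 mm
Check: V = 4.27 m/s, Re = 8.27×10^5, f = 0.01210, h_f = 22.4 m ≈ 23.7 m ✓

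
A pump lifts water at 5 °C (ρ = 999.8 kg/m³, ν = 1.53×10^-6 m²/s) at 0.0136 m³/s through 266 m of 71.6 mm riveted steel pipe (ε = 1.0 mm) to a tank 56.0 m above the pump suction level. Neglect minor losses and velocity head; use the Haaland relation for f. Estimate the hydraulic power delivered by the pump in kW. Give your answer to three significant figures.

V = 4Q/(πD²) = 3.378 m/s; Re = 1.58×10^5; ε/D = 0.0140; f = 0.04296
h_f = f(L/D)V²/2g = 92.80 m
Total head H = z + h_f = 56.0 + 92.80 = 148.8 m
P_hyd = ρgQH = 999.8·9.81·0.0136·148.8 = 19.85 kW

P_hyd ≈ 19.8 kW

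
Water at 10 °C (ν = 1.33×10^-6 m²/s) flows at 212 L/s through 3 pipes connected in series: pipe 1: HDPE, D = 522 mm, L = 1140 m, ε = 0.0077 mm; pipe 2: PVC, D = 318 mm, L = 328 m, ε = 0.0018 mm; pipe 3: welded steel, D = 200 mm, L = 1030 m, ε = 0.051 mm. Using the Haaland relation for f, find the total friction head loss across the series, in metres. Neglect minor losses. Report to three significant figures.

H ≈ 188 m

Pipe 1: V = 0.9906 m/s, Re = 3.89×10^5, ε/D = 1.48×10^-5, f = 0.01381, h_1 = f(L/D)V²/2g = 1.509 m
Pipe 2: V = 2.669 m/s, Re = 6.38×10^5, ε/D = 5.66×10^-6, f = 0.01258, h_2 = f(L/D)V²/2g = 4.714 m
Pipe 3: V = 6.748 m/s, Re = 1.01×10^6, ε/D = 2.55×10^-4, f = 0.01517, h_3 = f(L/D)V²/2g = 181.3 m
Series → Q common, losses add: H = Σh = 187.5 m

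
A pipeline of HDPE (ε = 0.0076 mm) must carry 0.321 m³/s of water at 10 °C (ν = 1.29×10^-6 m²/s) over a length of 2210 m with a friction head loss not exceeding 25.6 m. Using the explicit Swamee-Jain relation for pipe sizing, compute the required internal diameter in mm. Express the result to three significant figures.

Swamee-Jain (Type III): D = 0.66·[ε^1.25·(LQ²/(gh_f))^4.75 + ν·Q^9.4·(L/(gh_f))^5.2]^0.04
LQ²/(gh_f) = 0.9068; L/(gh_f) = 8.800
Term 1 = ε^1.25·(…)^4.75 = 2.51×10^-7; Term 2 = ν·Q^9.4·(…)^5.2 = 2.42×10^-6
D = 0.66·(2.51×10^-7 + 2.42×10^-6)^0.04 = 0.3950 m = 395 mm
Check: V = 2.62 m/s, Re = 8.02×10^5, f = 0.01245, h_f = 24.4 m ≈ 25.6 m ✓

D ≈ 395 mm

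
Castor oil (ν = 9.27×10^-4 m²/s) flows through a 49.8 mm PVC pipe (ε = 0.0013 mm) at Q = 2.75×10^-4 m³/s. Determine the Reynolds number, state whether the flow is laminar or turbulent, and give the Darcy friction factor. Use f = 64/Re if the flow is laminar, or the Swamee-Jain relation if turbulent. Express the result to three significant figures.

V = 4Q/(πD²) = 0.1412 m/s
Re = VD/ν = 0.1412·0.0498/9.27×10^-4 = 7.58
Re < 2300 → laminar → f = 64/Re = 8.438

Re ≈ 7.58; laminar; f = 64/Re ≈ 8.44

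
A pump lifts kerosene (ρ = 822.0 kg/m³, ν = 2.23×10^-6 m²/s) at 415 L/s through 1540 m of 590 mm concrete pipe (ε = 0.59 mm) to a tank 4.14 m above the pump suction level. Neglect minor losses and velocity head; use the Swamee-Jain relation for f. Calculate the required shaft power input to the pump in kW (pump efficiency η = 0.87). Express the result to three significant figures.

V = 4Q/(πD²) = 1.518 m/s; Re = 4.02×10^5; ε/D = 0.00100; f = 0.02050
h_f = f(L/D)V²/2g = 6.285 m
Total head H = z + h_f = 4.14 + 6.285 = 10.42 m
P_hyd = ρgQH = 822.0·9.81·0.415·10.42 = 34.89 kW
P_shaft = P_hyd/η = 34.89/0.87 = 40.10 kW

P_shaft ≈ 40.1 kW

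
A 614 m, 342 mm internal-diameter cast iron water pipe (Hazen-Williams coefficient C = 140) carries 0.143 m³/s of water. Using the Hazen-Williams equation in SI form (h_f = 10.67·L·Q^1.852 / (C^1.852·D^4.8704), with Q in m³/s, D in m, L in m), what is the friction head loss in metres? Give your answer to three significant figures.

h_f ≈ 3.52 m

h_f = 10.67·614·0.143^1.852 / (140^1.852·0.342^4.8704) = 3.523 m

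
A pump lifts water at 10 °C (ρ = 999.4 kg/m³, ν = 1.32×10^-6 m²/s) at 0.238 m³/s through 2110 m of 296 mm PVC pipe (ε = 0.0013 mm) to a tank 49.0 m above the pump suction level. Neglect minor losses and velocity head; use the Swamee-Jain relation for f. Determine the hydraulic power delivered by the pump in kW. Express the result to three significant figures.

P_hyd ≈ 238 kW

V = 4Q/(πD²) = 3.459 m/s; Re = 7.76×10^5; ε/D = 4.39×10^-6; f = 0.01221
h_f = f(L/D)V²/2g = 53.08 m
Total head H = z + h_f = 49.0 + 53.08 = 102.1 m
P_hyd = ρgQH = 999.4·9.81·0.238·102.1 = 238.2 kW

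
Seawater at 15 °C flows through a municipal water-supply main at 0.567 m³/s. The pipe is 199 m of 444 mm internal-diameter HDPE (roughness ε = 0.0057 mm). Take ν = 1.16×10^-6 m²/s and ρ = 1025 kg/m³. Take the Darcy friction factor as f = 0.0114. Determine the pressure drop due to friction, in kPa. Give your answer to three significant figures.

Δp ≈ 35.1 kPa

V = 4Q/(πD²) = 4·0.567/(π·0.444²) = 3.662 m/s
h_f = f(L/D)V²/(2g) = 0.01140·(199/0.444)·3.662²/(2·9.81) = 3.492 m
Δp = ρg·h_f = 1025·9.81·3.492 = 35.12 kPa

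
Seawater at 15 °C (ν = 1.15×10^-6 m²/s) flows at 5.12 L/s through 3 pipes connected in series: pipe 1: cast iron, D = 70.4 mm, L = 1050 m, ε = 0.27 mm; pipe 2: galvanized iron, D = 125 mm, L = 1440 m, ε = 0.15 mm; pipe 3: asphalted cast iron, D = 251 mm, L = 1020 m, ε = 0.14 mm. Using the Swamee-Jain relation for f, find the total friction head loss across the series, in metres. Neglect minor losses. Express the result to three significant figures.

H ≈ 41.7 m

Pipe 1: V = 1.315 m/s, Re = 8.05×10^4, ε/D = 0.00384, f = 0.02971, h_1 = f(L/D)V²/2g = 39.08 m
Pipe 2: V = 0.4172 m/s, Re = 4.53×10^4, ε/D = 0.00120, f = 0.02506, h_2 = f(L/D)V²/2g = 2.561 m
Pipe 3: V = 0.1035 m/s, Re = 2.26×10^4, ε/D = 5.58×10^-4, f = 0.02646, h_3 = f(L/D)V²/2g = 0.05867 m
Series → Q common, losses add: H = Σh = 41.70 m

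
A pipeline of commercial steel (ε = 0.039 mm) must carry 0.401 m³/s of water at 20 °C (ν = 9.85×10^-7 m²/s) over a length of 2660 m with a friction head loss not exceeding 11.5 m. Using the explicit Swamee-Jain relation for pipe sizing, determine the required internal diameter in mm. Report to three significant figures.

D ≈ 530 mm

Swamee-Jain (Type III): D = 0.66·[ε^1.25·(LQ²/(gh_f))^4.75 + ν·Q^9.4·(L/(gh_f))^5.2]^0.04
LQ²/(gh_f) = 3.791; L/(gh_f) = 23.58
Term 1 = ε^1.25·(…)^4.75 = 0.00173; Term 2 = ν·Q^9.4·(…)^5.2 = 0.00251
D = 0.66·(0.00173 + 0.00251)^0.04 = 0.5305 m = 530 mm
Check: V = 1.81 m/s, Re = 9.77×10^5, f = 0.01312, h_f = 11.0 m ≈ 11.5 m ✓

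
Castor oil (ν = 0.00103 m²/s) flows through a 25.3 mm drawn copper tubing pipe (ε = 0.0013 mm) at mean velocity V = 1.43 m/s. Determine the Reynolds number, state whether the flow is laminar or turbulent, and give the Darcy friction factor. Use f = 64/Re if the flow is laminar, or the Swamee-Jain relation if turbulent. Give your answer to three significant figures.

Re ≈ 35.1; laminar; f = 64/Re ≈ 1.82

Re = VD/ν = 1.430·0.0253/0.00103 = 35.1
Re < 2300 → laminar → f = 64/Re = 1.822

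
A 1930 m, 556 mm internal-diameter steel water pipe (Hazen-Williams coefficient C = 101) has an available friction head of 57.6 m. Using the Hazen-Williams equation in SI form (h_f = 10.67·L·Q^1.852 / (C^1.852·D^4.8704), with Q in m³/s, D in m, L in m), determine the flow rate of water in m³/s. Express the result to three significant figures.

Q ≈ 0.902 m³/s

Rearranging: Q = [h_f·C^1.852·D^4.8704 / (10.67·L)]^(1/1.852)
Q = [57.6·101^1.852·0.556^4.8704 / (10.67·1930)]^0.540 = 0.9021 m³/s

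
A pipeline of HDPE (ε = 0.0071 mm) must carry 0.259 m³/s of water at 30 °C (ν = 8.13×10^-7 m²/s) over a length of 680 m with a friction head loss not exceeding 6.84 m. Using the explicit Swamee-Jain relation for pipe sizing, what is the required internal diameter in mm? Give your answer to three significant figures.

D ≈ 369 mm

Swamee-Jain (Type III): D = 0.66·[ε^1.25·(LQ²/(gh_f))^4.75 + ν·Q^9.4·(L/(gh_f))^5.2]^0.04
LQ²/(gh_f) = 0.6798; L/(gh_f) = 10.13
Term 1 = ε^1.25·(…)^4.75 = 5.86×10^-8; Term 2 = ν·Q^9.4·(…)^5.2 = 4.22×10^-7
D = 0.66·(5.86×10^-8 + 4.22×10^-7)^0.04 = 0.3688 m = 369 mm
Check: V = 2.42 m/s, Re = 1.10×10^6, f = 0.01191, h_f = 6.58 m ≈ 6.84 m ✓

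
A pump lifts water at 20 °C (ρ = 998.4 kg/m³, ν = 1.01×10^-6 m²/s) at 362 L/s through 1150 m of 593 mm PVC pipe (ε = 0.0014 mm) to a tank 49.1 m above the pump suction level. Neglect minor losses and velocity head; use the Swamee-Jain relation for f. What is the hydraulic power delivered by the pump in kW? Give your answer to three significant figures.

V = 4Q/(πD²) = 1.311 m/s; Re = 7.70×10^5; ε/D = 2.36×10^-6; f = 0.01219
h_f = f(L/D)V²/2g = 2.069 m
Total head H = z + h_f = 49.1 + 2.069 = 51.17 m
P_hyd = ρgQH = 998.4·9.81·0.362·51.17 = 181.4 kW

P_hyd ≈ 181 kW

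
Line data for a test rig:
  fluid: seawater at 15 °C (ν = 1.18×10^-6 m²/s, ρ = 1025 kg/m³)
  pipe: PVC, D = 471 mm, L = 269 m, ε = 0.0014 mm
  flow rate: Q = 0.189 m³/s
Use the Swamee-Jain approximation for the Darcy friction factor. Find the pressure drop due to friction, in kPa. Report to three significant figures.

Δp ≈ 4.64 kPa

V = 4Q/(πD²) = 4·0.189/(π·0.471²) = 1.085 m/s
Re = VD/ν = 1.085·0.471/1.18×10^-6 = 4.33×10^5 → turbulent
ε/D = 0.0014/471 = 2.97×10^-6
Swamee-Jain: f = 0.01348
h_f = f(L/D)V²/(2g) = 0.01348·(269/0.471)·1.085²/(2·9.81) = 0.4617 m
Δp = ρg·h_f = 1025·9.81·0.4617 = 4.642 kPa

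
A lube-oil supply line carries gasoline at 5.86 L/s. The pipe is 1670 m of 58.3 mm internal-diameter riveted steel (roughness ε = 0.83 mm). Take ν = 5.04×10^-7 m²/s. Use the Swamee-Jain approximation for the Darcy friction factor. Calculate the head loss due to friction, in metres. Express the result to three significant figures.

V = 4Q/(πD²) = 4·0.00586/(π·0.0583²) = 2.195 m/s
Re = VD/ν = 2.195·0.0583/5.04×10^-7 = 2.54×10^5 → turbulent
ε/D = 0.83/58.3 = 0.0142
Swamee-Jain: f = 0.04319
h_f = f(L/D)V²/(2g) = 0.04319·(1670/0.0583)·2.195²/(2·9.81) = 303.8 m

h_f ≈ 304 m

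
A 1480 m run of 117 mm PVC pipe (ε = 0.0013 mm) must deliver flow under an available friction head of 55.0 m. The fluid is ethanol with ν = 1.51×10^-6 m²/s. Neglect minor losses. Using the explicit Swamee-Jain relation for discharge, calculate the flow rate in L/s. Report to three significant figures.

Q ≈ 24.8 L/s

Swamee-Jain (Type II): Q = -0.965·√(gD⁵h_f/L)·ln[ε/(3.7D) + √(3.17ν²L/(gD³h_f))]
√(gD⁵h_f/L) = √(9.81·0.117⁵·55.0/1480) = 0.002827
ε/(3.7D) = 3.00×10^-6; √(3.17ν²L/(gD³h_f)) = 1.11×10^-4
Q = -0.965·0.002827·ln(1.143×10^-4) = 0.02476 m³/s
Check: V = 2.30 m/s, Re = 1.78×10^5, f = 0.01598, h_f = 54.7 m ≈ 55.0 m ✓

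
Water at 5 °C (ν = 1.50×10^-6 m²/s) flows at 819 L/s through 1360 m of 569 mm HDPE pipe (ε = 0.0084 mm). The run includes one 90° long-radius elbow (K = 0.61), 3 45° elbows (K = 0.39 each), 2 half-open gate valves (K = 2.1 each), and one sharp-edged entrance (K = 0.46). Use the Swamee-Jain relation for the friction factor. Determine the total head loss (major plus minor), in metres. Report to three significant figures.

H_L ≈ 18.1 m

V = 4Q/(πD²) = 3.221 m/s; V²/2g = 0.5287 m
Re = 1.22×10^6, ε/D = 1.48×10^-5 → f = 0.01163 (Swamee-Jain)
Major: h_f = f(L/D)·V²/2g = 0.01163·2390·0.5287 = 14.69 m
Minor: ΣK = 6.44; h_m = ΣK·V²/2g = 3.405 m
Total H_L = 14.69 + 3.405 = 18.10 m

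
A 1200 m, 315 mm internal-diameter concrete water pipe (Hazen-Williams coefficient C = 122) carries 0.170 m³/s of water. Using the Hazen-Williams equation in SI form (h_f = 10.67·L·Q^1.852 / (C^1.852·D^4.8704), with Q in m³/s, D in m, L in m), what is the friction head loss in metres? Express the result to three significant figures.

h_f ≈ 18.3 m

h_f = 10.67·1200·0.170^1.852 / (122^1.852·0.315^4.8704) = 18.27 m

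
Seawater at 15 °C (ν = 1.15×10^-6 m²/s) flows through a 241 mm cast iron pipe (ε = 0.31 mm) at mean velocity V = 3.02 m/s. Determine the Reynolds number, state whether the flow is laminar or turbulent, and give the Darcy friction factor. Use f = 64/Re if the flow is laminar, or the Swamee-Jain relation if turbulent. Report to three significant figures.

Re = VD/ν = 3.020·0.241/1.15×10^-6 = 6.33×10^5
Re > 4000 → turbulent; ε/D = 0.00129
Swamee-Jain: f = 0.02140

Re ≈ 6.33×10^5; turbulent; f ≈ 0.0214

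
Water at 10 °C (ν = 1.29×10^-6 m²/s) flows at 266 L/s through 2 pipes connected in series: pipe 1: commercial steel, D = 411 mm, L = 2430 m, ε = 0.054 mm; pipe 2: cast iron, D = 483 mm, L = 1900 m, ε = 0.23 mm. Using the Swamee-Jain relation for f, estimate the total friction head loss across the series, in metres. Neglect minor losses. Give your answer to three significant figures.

Pipe 1: V = 2.005 m/s, Re = 6.39×10^5, ε/D = 1.31×10^-4, f = 0.01447, h_1 = f(L/D)V²/2g = 17.53 m
Pipe 2: V = 1.452 m/s, Re = 5.44×10^5, ε/D = 4.76×10^-4, f = 0.01755, h_2 = f(L/D)V²/2g = 7.417 m
Series → Q common, losses add: H = Σh = 24.94 m

H ≈ 24.9 m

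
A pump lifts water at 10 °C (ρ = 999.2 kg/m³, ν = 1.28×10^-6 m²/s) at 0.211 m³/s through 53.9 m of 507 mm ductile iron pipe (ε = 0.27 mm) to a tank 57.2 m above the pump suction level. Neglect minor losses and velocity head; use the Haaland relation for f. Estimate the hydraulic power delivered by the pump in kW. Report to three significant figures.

V = 4Q/(πD²) = 1.045 m/s; Re = 4.14×10^5; ε/D = 5.33×10^-4; f = 0.01793
h_f = f(L/D)V²/2g = 0.1062 m
Total head H = z + h_f = 57.2 + 0.1062 = 57.31 m
P_hyd = ρgQH = 999.2·9.81·0.211·57.31 = 118.5 kW

P_hyd ≈ 119 kW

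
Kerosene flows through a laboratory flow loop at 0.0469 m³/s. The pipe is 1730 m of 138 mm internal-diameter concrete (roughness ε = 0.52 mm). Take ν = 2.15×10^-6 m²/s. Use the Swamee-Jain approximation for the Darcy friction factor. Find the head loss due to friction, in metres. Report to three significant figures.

V = 4Q/(πD²) = 4·0.0469/(π·0.138²) = 3.136 m/s
Re = VD/ν = 3.136·0.138/2.15×10^-6 = 2.01×10^5 → turbulent
ε/D = 0.52/138 = 0.00377
Swamee-Jain: f = 0.02868
h_f = f(L/D)V²/(2g) = 0.02868·(1730/0.138)·3.136²/(2·9.81) = 180.1 m

h_f ≈ 180 m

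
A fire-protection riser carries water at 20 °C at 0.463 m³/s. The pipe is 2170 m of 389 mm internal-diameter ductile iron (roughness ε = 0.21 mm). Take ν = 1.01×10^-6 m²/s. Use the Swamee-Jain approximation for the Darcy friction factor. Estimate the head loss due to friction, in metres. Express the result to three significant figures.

h_f ≈ 75.1 m

V = 4Q/(πD²) = 4·0.463/(π·0.389²) = 3.896 m/s
Re = VD/ν = 3.896·0.389/1.01×10^-6 = 1.50×10^6 → turbulent
ε/D = 0.21/389 = 5.40×10^-4
Swamee-Jain: f = 0.01739
h_f = f(L/D)V²/(2g) = 0.01739·(2170/0.389)·3.896²/(2·9.81) = 75.06 m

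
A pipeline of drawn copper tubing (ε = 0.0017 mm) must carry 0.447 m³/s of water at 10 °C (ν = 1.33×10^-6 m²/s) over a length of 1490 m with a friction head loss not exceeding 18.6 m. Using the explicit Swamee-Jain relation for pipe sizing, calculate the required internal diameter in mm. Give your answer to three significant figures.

Swamee-Jain (Type III): D = 0.66·[ε^1.25·(LQ²/(gh_f))^4.75 + ν·Q^9.4·(L/(gh_f))^5.2]^0.04
LQ²/(gh_f) = 1.632; L/(gh_f) = 8.166
Term 1 = ε^1.25·(…)^4.75 = 6.28×10^-7; Term 2 = ν·Q^9.4·(…)^5.2 = 3.79×10^-5
D = 0.66·(6.28×10^-7 + 3.79×10^-5)^0.04 = 0.4395 m = 440 mm
Check: V = 2.95 m/s, Re = 9.74×10^5, f = 0.01176, h_f = 17.6 m ≈ 18.6 m ✓

D ≈ 440 mm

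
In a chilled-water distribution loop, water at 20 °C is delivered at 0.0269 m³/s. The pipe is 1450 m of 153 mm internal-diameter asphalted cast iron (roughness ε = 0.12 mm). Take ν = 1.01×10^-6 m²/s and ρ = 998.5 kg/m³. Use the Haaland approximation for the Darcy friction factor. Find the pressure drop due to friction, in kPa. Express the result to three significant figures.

Δp ≈ 201 kPa

V = 4Q/(πD²) = 4·0.0269/(π·0.153²) = 1.463 m/s
Re = VD/ν = 1.463·0.153/1.01×10^-6 = 2.22×10^5 → turbulent
ε/D = 0.12/153 = 7.84×10^-4
Haaland: f = 0.01988
h_f = f(L/D)V²/(2g) = 0.01988·(1450/0.153)·1.463²/(2·9.81) = 20.56 m
Δp = ρg·h_f = 998.5·9.81·20.56 = 201.3 kPa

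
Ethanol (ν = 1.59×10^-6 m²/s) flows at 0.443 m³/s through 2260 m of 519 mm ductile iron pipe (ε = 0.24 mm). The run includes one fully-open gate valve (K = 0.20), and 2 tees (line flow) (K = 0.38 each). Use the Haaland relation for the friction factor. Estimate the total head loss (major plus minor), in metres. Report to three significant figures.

H_L ≈ 16.9 m

V = 4Q/(πD²) = 2.094 m/s; V²/2g = 0.2235 m
Re = 6.84×10^5, ε/D = 4.62×10^-4 → f = 0.01711 (Haaland)
Major: h_f = f(L/D)·V²/2g = 0.01711·4355·0.2235 = 16.65 m
Minor: ΣK = 0.960; h_m = ΣK·V²/2g = 0.2146 m
Total H_L = 16.65 + 0.2146 = 16.87 m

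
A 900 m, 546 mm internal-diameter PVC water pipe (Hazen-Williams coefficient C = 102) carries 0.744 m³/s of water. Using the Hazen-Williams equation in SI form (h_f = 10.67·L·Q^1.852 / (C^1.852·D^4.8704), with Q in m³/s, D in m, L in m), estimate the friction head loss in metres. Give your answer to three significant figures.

h_f = 10.67·900·0.744^1.852 / (102^1.852·0.546^4.8704) = 20.17 m

h_f ≈ 20.2 m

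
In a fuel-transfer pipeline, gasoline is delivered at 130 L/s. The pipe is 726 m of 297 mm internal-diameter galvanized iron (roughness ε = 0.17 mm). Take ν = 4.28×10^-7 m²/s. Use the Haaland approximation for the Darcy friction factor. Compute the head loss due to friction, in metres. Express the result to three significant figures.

h_f ≈ 7.70 m

V = 4Q/(πD²) = 4·0.130/(π·0.297²) = 1.876 m/s
Re = VD/ν = 1.876·0.297/4.28×10^-7 = 1.30×10^6 → turbulent
ε/D = 0.17/297 = 5.72×10^-4
Haaland: f = 0.01756
h_f = f(L/D)V²/(2g) = 0.01756·(726/0.297)·1.876²/(2·9.81) = 7.704 m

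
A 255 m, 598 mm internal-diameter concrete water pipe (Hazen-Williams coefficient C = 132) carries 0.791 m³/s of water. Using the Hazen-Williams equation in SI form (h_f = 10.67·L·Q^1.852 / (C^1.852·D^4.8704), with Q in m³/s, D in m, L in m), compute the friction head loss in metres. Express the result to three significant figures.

h_f ≈ 2.55 m

h_f = 10.67·255·0.791^1.852 / (132^1.852·0.598^4.8704) = 2.549 m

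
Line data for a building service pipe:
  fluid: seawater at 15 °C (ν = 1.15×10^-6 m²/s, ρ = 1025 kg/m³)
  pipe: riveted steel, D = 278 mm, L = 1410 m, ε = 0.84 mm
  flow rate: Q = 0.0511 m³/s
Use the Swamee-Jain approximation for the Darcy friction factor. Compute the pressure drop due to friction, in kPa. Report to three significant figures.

V = 4Q/(πD²) = 4·0.0511/(π·0.278²) = 0.8419 m/s
Re = VD/ν = 0.8419·0.278/1.15×10^-6 = 2.04×10^5 → turbulent
ε/D = 0.84/278 = 0.00302
Swamee-Jain: f = 0.02705
h_f = f(L/D)V²/(2g) = 0.02705·(1410/0.278)·0.8419²/(2·9.81) = 4.957 m
Δp = ρg·h_f = 1025·9.81·4.957 = 49.84 kPa

Δp ≈ 49.8 kPa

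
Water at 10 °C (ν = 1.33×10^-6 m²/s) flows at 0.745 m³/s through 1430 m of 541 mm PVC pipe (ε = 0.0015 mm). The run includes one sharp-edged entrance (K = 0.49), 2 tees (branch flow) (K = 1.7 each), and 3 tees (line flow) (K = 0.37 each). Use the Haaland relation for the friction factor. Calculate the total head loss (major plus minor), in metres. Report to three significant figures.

H_L ≈ 18.4 m

V = 4Q/(πD²) = 3.241 m/s; V²/2g = 0.5354 m
Re = 1.32×10^6, ε/D = 2.77×10^-6 → f = 0.01112 (Haaland)
Major: h_f = f(L/D)·V²/2g = 0.01112·2643·0.5354 = 15.74 m
Minor: ΣK = 5.00; h_m = ΣK·V²/2g = 2.677 m
Total H_L = 15.74 + 2.677 = 18.41 m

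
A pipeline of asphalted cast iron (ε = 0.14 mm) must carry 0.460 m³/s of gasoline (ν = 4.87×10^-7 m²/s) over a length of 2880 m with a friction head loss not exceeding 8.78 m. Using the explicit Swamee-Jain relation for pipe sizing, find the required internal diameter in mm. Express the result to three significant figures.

D ≈ 618 mm

Swamee-Jain (Type III): D = 0.66·[ε^1.25·(LQ²/(gh_f))^4.75 + ν·Q^9.4·(L/(gh_f))^5.2]^0.04
LQ²/(gh_f) = 7.075; L/(gh_f) = 33.44
Term 1 = ε^1.25·(…)^4.75 = 0.166; Term 2 = ν·Q^9.4·(…)^5.2 = 0.0278
D = 0.66·(0.166 + 0.0278)^0.04 = 0.6180 m = 618 mm
Check: V = 1.53 m/s, Re = 1.95×10^6, f = 0.01464, h_f = 8.18 m ≈ 8.78 m ✓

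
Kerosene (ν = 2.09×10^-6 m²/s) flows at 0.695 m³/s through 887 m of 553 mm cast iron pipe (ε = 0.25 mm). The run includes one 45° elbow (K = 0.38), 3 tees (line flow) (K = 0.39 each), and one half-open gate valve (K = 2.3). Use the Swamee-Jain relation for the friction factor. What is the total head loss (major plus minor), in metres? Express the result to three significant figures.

H_L ≈ 13.4 m

V = 4Q/(πD²) = 2.894 m/s; V²/2g = 0.4268 m
Re = 7.66×10^5, ε/D = 4.52×10^-4 → f = 0.01713 (Swamee-Jain)
Major: h_f = f(L/D)·V²/2g = 0.01713·1604·0.4268 = 11.73 m
Minor: ΣK = 3.85; h_m = ΣK·V²/2g = 1.643 m
Total H_L = 11.73 + 1.643 = 13.37 m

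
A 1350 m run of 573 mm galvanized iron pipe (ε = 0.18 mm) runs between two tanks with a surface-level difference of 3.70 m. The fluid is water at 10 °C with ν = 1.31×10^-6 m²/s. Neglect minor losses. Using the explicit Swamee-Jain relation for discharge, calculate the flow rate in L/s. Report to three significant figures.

Q ≈ 356 L/s

Swamee-Jain (Type II): Q = -0.965·√(gD⁵h_f/L)·ln[ε/(3.7D) + √(3.17ν²L/(gD³h_f))]
√(gD⁵h_f/L) = √(9.81·0.573⁵·3.70/1350) = 0.04075
ε/(3.7D) = 8.49×10^-5; √(3.17ν²L/(gD³h_f)) = 3.28×10^-5
Q = -0.965·0.04075·ln(1.177×10^-4) = 0.3558 m³/s
Check: V = 1.38 m/s, Re = 6.04×10^5, f = 0.01629, h_f = 3.72 m ≈ 3.70 m ✓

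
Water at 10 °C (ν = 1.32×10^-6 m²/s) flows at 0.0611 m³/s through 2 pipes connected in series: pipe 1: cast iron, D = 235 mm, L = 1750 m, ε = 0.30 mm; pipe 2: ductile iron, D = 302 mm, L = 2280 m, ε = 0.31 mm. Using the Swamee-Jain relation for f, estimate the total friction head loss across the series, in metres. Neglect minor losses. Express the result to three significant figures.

Pipe 1: V = 1.409 m/s, Re = 2.51×10^5, ε/D = 0.00128, f = 0.02198, h_1 = f(L/D)V²/2g = 16.56 m
Pipe 2: V = 0.8530 m/s, Re = 1.95×10^5, ε/D = 0.00103, f = 0.02133, h_2 = f(L/D)V²/2g = 5.971 m
Series → Q common, losses add: H = Σh = 22.53 m

H ≈ 22.5 m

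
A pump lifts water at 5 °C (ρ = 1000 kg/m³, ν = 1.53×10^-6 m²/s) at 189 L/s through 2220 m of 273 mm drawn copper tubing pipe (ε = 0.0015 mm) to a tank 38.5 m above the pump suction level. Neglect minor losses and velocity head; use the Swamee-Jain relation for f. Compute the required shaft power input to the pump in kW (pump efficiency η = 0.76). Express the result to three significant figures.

V = 4Q/(πD²) = 3.229 m/s; Re = 5.76×10^5; ε/D = 5.49×10^-6; f = 0.01286
h_f = f(L/D)V²/2g = 55.58 m
Total head H = z + h_f = 38.5 + 55.58 = 94.08 m
P_hyd = ρgQH = 1000·9.81·0.189·94.08 = 174.4 kW
P_shaft = P_hyd/η = 174.4/0.76 = 229.5 kW

P_shaft ≈ 230 kW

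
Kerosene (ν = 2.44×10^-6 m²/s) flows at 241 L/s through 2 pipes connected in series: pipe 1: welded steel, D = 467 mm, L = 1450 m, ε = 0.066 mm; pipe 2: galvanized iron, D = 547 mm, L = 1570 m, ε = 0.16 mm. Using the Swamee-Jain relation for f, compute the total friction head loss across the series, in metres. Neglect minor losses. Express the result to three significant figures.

Pipe 1: V = 1.407 m/s, Re = 2.69×10^5, ε/D = 1.41×10^-4, f = 0.01604, h_1 = f(L/D)V²/2g = 5.024 m
Pipe 2: V = 1.026 m/s, Re = 2.30×10^5, ε/D = 2.93×10^-4, f = 0.01747, h_2 = f(L/D)V²/2g = 2.688 m
Series → Q common, losses add: H = Σh = 7.712 m

H ≈ 7.71 m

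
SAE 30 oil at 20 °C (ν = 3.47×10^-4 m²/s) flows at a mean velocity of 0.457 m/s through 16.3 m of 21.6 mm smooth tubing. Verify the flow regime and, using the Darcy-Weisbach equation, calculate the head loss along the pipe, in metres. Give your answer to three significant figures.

Re = VD/ν = 0.457·0.02160/3.47×10^-4 = 28.4 → laminar (Re < 2300)
f = 64/Re = 2.250
h_f = f(L/D)V²/(2g) = 2.250·(16.3/0.02160)·0.457²/(2·9.81) = 18.07 m

h_f ≈ 18.1 m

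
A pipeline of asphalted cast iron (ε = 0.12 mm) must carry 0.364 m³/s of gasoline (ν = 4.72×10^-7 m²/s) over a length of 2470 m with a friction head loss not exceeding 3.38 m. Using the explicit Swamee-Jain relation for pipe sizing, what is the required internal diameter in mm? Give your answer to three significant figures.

Swamee-Jain (Type III): D = 0.66·[ε^1.25·(LQ²/(gh_f))^4.75 + ν·Q^9.4·(L/(gh_f))^5.2]^0.04
LQ²/(gh_f) = 9.870; L/(gh_f) = 74.49
Term 1 = ε^1.25·(…)^4.75 = 0.664; Term 2 = ν·Q^9.4·(…)^5.2 = 0.192
D = 0.66·(0.664 + 0.192)^0.04 = 0.6559 m = 656 mm
Check: V = 1.08 m/s, Re = 1.50×10^6, f = 0.01428, h_f = 3.18 m ≈ 3.38 m ✓

D ≈ 656 mm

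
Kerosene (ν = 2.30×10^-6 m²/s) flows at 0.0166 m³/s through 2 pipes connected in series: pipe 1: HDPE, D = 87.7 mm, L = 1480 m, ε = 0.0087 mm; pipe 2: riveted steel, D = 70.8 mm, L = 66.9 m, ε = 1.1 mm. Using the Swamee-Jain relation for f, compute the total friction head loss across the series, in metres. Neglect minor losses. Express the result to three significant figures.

Pipe 1: V = 2.748 m/s, Re = 1.05×10^5, ε/D = 9.92×10^-5, f = 0.01829, h_1 = f(L/D)V²/2g = 118.8 m
Pipe 2: V = 4.216 m/s, Re = 1.30×10^5, ε/D = 0.0155, f = 0.04480, h_2 = f(L/D)V²/2g = 38.36 m
Series → Q common, losses add: H = Σh = 157.2 m

H ≈ 157 m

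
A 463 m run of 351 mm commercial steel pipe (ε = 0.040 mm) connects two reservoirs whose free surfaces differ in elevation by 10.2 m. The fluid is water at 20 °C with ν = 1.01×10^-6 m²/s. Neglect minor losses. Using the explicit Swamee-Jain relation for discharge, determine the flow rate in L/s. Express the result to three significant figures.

Swamee-Jain (Type II): Q = -0.965·√(gD⁵h_f/L)·ln[ε/(3.7D) + √(3.17ν²L/(gD³h_f))]
√(gD⁵h_f/L) = √(9.81·0.351⁵·10.2/463) = 0.03393
ε/(3.7D) = 3.08×10^-5; √(3.17ν²L/(gD³h_f)) = 1.86×10^-5
Q = -0.965·0.03393·ln(4.940×10^-5) = 0.3247 m³/s
Check: V = 3.36 m/s, Re = 1.17×10^6, f = 0.01355, h_f = 10.3 m ≈ 10.2 m ✓

Q ≈ 325 L/s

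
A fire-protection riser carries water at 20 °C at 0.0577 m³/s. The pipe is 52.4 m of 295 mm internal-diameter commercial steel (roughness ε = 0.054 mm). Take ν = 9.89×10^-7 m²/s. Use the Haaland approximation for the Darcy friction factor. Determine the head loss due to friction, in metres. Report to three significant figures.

V = 4Q/(πD²) = 4·0.0577/(π·0.295²) = 0.8442 m/s
Re = VD/ν = 0.8442·0.295/9.89×10^-7 = 2.52×10^5 → turbulent
ε/D = 0.054/295 = 1.83×10^-4
Haaland: f = 0.01626
h_f = f(L/D)V²/(2g) = 0.01626·(52.4/0.295)·0.8442²/(2·9.81) = 0.1049 m

h_f ≈ 0.105 m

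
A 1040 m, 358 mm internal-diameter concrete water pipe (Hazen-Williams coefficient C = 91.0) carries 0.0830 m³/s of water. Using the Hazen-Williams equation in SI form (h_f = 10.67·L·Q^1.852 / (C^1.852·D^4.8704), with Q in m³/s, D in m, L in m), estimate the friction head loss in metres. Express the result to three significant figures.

h_f = 10.67·1040·0.0830^1.852 / (91.0^1.852·0.358^4.8704) = 3.872 m

h_f ≈ 3.87 m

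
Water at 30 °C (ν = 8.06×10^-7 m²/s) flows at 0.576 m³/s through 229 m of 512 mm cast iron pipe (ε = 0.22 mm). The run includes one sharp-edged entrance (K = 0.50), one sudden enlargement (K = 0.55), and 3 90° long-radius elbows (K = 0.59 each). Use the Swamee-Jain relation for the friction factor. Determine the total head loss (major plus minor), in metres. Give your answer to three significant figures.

V = 4Q/(πD²) = 2.798 m/s; V²/2g = 0.3989 m
Re = 1.78×10^6, ε/D = 4.30×10^-4 → f = 0.01655 (Swamee-Jain)
Major: h_f = f(L/D)·V²/2g = 0.01655·447.3·0.3989 = 2.952 m
Minor: ΣK = 2.82; h_m = ΣK·V²/2g = 1.125 m
Total H_L = 2.952 + 1.125 = 4.077 m

H_L ≈ 4.08 m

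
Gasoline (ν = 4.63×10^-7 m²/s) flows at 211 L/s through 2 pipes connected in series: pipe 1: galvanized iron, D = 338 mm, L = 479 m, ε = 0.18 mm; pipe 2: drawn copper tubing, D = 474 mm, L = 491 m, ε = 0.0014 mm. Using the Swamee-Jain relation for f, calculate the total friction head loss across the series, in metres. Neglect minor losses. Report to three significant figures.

H ≈ 7.76 m

Pipe 1: V = 2.352 m/s, Re = 1.72×10^6, ε/D = 5.33×10^-4, f = 0.01730, h_1 = f(L/D)V²/2g = 6.910 m
Pipe 2: V = 1.196 m/s, Re = 1.22×10^6, ε/D = 2.95×10^-6, f = 0.01131, h_2 = f(L/D)V²/2g = 0.8535 m
Series → Q common, losses add: H = Σh = 7.764 m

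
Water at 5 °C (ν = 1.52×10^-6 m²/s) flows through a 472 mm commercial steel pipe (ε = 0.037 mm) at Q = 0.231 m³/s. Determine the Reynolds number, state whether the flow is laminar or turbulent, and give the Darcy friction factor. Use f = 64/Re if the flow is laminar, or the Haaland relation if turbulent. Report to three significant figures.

Re ≈ 4.10×10^5; turbulent; f ≈ 0.0144

V = 4Q/(πD²) = 1.320 m/s
Re = VD/ν = 1.320·0.472/1.52×10^-6 = 4.10×10^5
Re > 4000 → turbulent; ε/D = 7.84×10^-5
Haaland: f = 0.01438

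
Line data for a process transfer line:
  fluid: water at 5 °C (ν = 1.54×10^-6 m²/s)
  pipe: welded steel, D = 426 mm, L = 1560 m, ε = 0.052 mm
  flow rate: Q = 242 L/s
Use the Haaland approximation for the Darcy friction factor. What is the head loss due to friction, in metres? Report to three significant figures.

V = 4Q/(πD²) = 4·0.242/(π·0.426²) = 1.698 m/s
Re = VD/ν = 1.698·0.426/1.54×10^-6 = 4.70×10^5 → turbulent
ε/D = 0.052/426 = 1.22×10^-4
Haaland: f = 0.01461
h_f = f(L/D)V²/(2g) = 0.01461·(1560/0.426)·1.698²/(2·9.81) = 7.858 m

h_f ≈ 7.86 m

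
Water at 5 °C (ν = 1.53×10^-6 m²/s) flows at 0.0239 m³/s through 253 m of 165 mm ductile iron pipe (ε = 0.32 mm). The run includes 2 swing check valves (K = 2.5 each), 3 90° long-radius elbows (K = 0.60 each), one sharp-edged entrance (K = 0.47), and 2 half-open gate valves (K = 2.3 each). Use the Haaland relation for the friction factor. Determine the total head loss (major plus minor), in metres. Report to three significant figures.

H_L ≈ 3.15 m

V = 4Q/(πD²) = 1.118 m/s; V²/2g = 0.06368 m
Re = 1.21×10^5, ε/D = 0.00194 → f = 0.02457 (Haaland)
Major: h_f = f(L/D)·V²/2g = 0.02457·1533·0.06368 = 2.399 m
Minor: ΣK = 11.9; h_m = ΣK·V²/2g = 0.7558 m
Total H_L = 2.399 + 0.7558 = 3.155 m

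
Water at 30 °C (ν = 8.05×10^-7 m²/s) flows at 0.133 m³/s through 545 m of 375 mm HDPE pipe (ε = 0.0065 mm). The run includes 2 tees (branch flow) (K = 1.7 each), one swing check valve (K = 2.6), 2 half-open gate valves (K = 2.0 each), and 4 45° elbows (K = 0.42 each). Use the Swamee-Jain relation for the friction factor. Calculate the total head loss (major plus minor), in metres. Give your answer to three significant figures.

H_L ≈ 2.27 m

V = 4Q/(πD²) = 1.204 m/s; V²/2g = 0.07391 m
Re = 5.61×10^5, ε/D = 1.73×10^-5 → f = 0.01312 (Swamee-Jain)
Major: h_f = f(L/D)·V²/2g = 0.01312·1453·0.07391 = 1.409 m
Minor: ΣK = 11.7; h_m = ΣK·V²/2g = 0.8633 m
Total H_L = 1.409 + 0.8633 = 2.273 m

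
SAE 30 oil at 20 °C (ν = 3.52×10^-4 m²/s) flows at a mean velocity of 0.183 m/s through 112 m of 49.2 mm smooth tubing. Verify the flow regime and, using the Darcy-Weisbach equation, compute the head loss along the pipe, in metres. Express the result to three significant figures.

h_f ≈ 9.72 m

Re = VD/ν = 0.183·0.04920/3.52×10^-4 = 25.6 → laminar (Re < 2300)
f = 64/Re = 2.502
h_f = f(L/D)V²/(2g) = 2.502·(112/0.04920)·0.183²/(2·9.81) = 9.722 m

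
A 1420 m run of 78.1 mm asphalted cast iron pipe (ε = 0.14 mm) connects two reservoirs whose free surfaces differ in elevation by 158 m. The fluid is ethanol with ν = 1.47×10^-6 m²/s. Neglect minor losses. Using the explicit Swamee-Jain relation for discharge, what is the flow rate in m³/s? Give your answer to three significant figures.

Swamee-Jain (Type II): Q = -0.965·√(gD⁵h_f/L)·ln[ε/(3.7D) + √(3.17ν²L/(gD³h_f))]
√(gD⁵h_f/L) = √(9.81·0.0781⁵·158/1420) = 0.001781
ε/(3.7D) = 4.84×10^-4; √(3.17ν²L/(gD³h_f)) = 1.15×10^-4
Q = -0.965·0.001781·ln(5.993×10^-4) = 0.01275 m³/s
Check: V = 2.66 m/s, Re = 1.41×10^5, f = 0.02427, h_f = 159 m ≈ 158 m ✓

Q ≈ 0.0128 m³/s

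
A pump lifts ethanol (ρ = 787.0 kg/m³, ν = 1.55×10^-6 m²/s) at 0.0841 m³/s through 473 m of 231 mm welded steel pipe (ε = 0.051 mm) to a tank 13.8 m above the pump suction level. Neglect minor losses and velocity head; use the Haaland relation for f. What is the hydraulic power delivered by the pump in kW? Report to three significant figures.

P_hyd ≈ 13.4 kW

V = 4Q/(πD²) = 2.007 m/s; Re = 2.99×10^5; ε/D = 2.21×10^-4; f = 0.01623
h_f = f(L/D)V²/2g = 6.820 m
Total head H = z + h_f = 13.8 + 6.820 = 20.62 m
P_hyd = ρgQH = 787.0·9.81·0.0841·20.62 = 13.39 kW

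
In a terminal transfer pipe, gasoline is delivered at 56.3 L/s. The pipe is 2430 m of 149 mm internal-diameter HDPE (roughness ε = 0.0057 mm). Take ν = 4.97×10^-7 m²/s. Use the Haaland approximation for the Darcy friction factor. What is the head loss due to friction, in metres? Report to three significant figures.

h_f ≈ 107 m

V = 4Q/(πD²) = 4·0.0563/(π·0.149²) = 3.229 m/s
Re = VD/ν = 3.229·0.149/4.97×10^-7 = 9.68×10^5 → turbulent
ε/D = 0.0057/149 = 3.83×10^-5
Haaland: f = 0.01236
h_f = f(L/D)V²/(2g) = 0.01236·(2430/0.149)·3.229²/(2·9.81) = 107.1 m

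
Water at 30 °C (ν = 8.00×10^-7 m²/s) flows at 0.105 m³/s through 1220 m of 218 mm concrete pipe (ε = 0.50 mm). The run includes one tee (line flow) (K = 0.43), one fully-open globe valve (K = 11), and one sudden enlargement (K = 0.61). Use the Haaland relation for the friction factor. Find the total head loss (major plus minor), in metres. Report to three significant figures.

V = 4Q/(πD²) = 2.813 m/s; V²/2g = 0.4033 m
Re = 7.67×10^5, ε/D = 0.00229 → f = 0.02454 (Haaland)
Major: h_f = f(L/D)·V²/2g = 0.02454·5596·0.4033 = 55.39 m
Minor: ΣK = 12.0; h_m = ΣK·V²/2g = 4.856 m
Total H_L = 55.39 + 4.856 = 60.24 m

H_L ≈ 60.2 m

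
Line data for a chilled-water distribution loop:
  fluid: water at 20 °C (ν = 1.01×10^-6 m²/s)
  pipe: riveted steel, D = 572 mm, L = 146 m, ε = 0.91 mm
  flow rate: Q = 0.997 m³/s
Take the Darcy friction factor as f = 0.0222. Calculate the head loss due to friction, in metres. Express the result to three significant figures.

V = 4Q/(πD²) = 4·0.997/(π·0.572²) = 3.880 m/s
h_f = f(L/D)V²/(2g) = 0.02220·(146/0.572)·3.880²/(2·9.81) = 4.347 m

h_f ≈ 4.35 m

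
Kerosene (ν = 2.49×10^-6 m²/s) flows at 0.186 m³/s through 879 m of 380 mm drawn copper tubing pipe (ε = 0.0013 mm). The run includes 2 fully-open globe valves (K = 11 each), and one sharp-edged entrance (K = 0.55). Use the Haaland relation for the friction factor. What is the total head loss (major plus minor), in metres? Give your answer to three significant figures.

H_L ≈ 7.81 m

V = 4Q/(πD²) = 1.640 m/s; V²/2g = 0.1371 m
Re = 2.50×10^5, ε/D = 3.42×10^-6 → f = 0.01487 (Haaland)
Major: h_f = f(L/D)·V²/2g = 0.01487·2313·0.1371 = 4.714 m
Minor: ΣK = 22.6; h_m = ΣK·V²/2g = 3.091 m
Total H_L = 4.714 + 3.091 = 7.806 m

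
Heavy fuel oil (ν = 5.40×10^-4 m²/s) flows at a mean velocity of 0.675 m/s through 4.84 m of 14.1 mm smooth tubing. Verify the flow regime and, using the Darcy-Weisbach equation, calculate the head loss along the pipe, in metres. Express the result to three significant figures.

h_f ≈ 28.9 m

Re = VD/ν = 0.675·0.01410/5.40×10^-4 = 17.6 → laminar (Re < 2300)
f = 64/Re = 3.631
h_f = f(L/D)V²/(2g) = 3.631·(4.84/0.01410)·0.675²/(2·9.81) = 28.95 m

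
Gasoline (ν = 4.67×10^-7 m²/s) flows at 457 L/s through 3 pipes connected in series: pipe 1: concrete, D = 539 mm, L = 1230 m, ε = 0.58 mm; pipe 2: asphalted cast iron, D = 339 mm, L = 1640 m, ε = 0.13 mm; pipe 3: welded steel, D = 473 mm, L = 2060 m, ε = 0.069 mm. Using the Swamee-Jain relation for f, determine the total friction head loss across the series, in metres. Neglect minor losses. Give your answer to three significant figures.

H ≈ 131 m

Pipe 1: V = 2.003 m/s, Re = 2.31×10^6, ε/D = 0.00108, f = 0.02017, h_1 = f(L/D)V²/2g = 9.411 m
Pipe 2: V = 5.063 m/s, Re = 3.68×10^6, ε/D = 3.83×10^-4, f = 0.01598, h_2 = f(L/D)V²/2g = 101.0 m
Pipe 3: V = 2.601 m/s, Re = 2.63×10^6, ε/D = 1.46×10^-4, f = 0.01346, h_3 = f(L/D)V²/2g = 20.21 m
Series → Q common, losses add: H = Σh = 130.6 m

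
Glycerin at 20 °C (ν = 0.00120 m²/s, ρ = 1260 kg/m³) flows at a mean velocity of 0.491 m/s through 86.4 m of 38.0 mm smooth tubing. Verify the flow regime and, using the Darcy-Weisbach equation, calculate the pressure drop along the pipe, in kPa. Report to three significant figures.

Re = VD/ν = 0.491·0.03800/0.00120 = 15.5 → laminar (Re < 2300)
f = 64/Re = 4.116
h_f = f(L/D)V²/(2g) = 4.116·(86.4/0.03800)·0.491²/(2·9.81) = 115.0 m
Δp = ρg·h_f = 1260·9.81·115.0 = 1421 kPa

Δp ≈ 1420 kPa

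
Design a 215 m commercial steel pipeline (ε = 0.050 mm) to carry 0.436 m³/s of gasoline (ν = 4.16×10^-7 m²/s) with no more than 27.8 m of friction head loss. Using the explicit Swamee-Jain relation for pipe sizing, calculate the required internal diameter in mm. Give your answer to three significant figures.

Swamee-Jain (Type III): D = 0.66·[ε^1.25·(LQ²/(gh_f))^4.75 + ν·Q^9.4·(L/(gh_f))^5.2]^0.04
LQ²/(gh_f) = 0.1499; L/(gh_f) = 0.7884
Term 1 = ε^1.25·(…)^4.75 = 5.11×10^-10; Term 2 = ν·Q^9.4·(…)^5.2 = 4.93×10^-11
D = 0.66·(5.11×10^-10 + 4.93×10^-11)^0.04 = 0.2815 m = 281 mm
Check: V = 7.01 m/s, Re = 4.74×10^6, f = 0.01371, h_f = 26.2 m ≈ 27.8 m ✓

D ≈ 281 mm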